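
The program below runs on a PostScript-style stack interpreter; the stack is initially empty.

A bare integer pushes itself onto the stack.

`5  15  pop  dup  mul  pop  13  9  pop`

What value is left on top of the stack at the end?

13

5   → [5]
15  → [5, 15]
pop → [5]
dup → [5, 5]
mul → [25]
pop → []
13  → [13]
9   → [13, 9]
pop → [13]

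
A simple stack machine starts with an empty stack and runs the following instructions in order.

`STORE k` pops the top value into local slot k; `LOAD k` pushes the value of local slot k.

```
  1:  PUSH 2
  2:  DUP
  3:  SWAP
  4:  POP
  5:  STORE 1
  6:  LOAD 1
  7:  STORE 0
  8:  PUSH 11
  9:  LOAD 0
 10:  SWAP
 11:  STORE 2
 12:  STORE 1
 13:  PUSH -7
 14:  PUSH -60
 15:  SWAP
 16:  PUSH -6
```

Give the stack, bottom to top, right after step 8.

PUSH 2   2
DUP      2 2
SWAP     2 2
POP      2
STORE 1  (empty)
LOAD 1   2
STORE 0  (empty)
PUSH 11  11

[11]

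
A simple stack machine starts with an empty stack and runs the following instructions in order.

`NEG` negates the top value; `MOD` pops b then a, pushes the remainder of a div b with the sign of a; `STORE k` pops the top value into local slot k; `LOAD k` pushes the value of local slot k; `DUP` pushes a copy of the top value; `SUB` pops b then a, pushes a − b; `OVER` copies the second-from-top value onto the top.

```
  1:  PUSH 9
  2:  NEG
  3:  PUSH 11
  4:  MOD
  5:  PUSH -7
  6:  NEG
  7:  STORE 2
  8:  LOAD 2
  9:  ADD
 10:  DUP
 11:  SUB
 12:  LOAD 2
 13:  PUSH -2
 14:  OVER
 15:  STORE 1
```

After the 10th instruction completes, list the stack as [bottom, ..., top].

[-2, -2]

PUSH 9  : 9
NEG     : -9
PUSH 11 : -9 11
MOD     : -9
PUSH -7 : -9 -7
NEG     : -9 7
STORE 2 : -9
LOAD 2  : -9 7
ADD     : -2
DUP     : -2 -2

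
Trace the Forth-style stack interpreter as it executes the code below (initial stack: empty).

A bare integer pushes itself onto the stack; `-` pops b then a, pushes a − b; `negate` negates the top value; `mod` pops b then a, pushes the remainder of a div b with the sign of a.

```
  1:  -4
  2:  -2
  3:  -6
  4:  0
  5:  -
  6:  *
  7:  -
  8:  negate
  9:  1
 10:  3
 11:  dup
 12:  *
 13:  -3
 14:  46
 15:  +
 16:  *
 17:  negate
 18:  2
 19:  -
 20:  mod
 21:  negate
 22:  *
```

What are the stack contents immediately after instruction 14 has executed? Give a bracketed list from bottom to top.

-4     : [-4]
-2     : [-4, -2]
-6     : [-4, -2, -6]
0      : [-4, -2, -6, 0]
-      : [-4, -2, -6]
*      : [-4, 12]
-      : [-16]
negate : [16]
1      : [16, 1]
3      : [16, 1, 3]
dup    : [16, 1, 3, 3]
*      : [16, 1, 9]
-3     : [16, 1, 9, -3]
46     : [16, 1, 9, -3, 46]

[16, 1, 9, -3, 46]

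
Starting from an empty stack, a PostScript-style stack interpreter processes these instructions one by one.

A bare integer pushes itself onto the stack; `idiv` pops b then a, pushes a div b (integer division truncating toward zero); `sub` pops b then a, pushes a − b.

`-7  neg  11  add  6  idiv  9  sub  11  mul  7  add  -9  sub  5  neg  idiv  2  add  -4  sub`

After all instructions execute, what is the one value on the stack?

-7   : [-7]
neg  : [7]
11   : [7, 11]
add  : [18]
6    : [18, 6]
idiv : [3]
9    : [3, 9]
sub  : [-6]
11   : [-6, 11]
mul  : [-66]
7    : [-66, 7]
add  : [-59]
-9   : [-59, -9]
sub  : [-50]
5    : [-50, 5]
neg  : [-50, -5]
idiv : [10]
2    : [10, 2]
add  : [12]
-4   : [12, -4]
sub  : [16]

16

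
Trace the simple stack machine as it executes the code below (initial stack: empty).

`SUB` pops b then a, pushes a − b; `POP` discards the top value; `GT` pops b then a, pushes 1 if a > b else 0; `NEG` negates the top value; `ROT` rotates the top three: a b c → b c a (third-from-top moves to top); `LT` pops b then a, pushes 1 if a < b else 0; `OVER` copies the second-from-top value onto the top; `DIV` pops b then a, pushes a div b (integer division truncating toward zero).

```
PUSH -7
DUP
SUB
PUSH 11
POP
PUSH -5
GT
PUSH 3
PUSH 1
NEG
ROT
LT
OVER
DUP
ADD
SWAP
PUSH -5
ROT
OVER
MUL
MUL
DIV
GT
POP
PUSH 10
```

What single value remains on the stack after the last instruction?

PUSH -7  -7
DUP      -7 -7
SUB      0
PUSH 11  0 11
POP      0
PUSH -5  0 -5
GT       1
PUSH 3   1 3
PUSH 1   1 3 1
NEG      1 3 -1
ROT      3 -1 1
LT       3 1
OVER     3 1 3
DUP      3 1 3 3
ADD      3 1 6
SWAP     3 6 1
PUSH -5  3 6 1 -5
ROT      3 1 -5 6
OVER     3 1 -5 6 -5
MUL      3 1 -5 -30
MUL      3 1 150
DIV      3 0
GT       1
POP      (empty)
PUSH 10  10

10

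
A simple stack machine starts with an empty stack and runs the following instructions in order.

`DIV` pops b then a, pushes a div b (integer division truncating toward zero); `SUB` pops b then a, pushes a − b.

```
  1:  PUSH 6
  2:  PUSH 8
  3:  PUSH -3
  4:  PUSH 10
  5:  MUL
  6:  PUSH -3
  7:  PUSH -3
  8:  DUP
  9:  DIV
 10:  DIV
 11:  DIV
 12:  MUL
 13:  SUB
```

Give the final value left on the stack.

PUSH 6  -> [6]
PUSH 8  -> [6, 8]
PUSH -3 -> [6, 8, -3]
PUSH 10 -> [6, 8, -3, 10]
MUL     -> [6, 8, -30]
PUSH -3 -> [6, 8, -30, -3]
PUSH -3 -> [6, 8, -30, -3, -3]
DUP     -> [6, 8, -30, -3, -3, -3]
DIV     -> [6, 8, -30, -3, 1]
DIV     -> [6, 8, -30, -3]
DIV     -> [6, 8, 10]
MUL     -> [6, 80]
SUB     -> [-74]

-74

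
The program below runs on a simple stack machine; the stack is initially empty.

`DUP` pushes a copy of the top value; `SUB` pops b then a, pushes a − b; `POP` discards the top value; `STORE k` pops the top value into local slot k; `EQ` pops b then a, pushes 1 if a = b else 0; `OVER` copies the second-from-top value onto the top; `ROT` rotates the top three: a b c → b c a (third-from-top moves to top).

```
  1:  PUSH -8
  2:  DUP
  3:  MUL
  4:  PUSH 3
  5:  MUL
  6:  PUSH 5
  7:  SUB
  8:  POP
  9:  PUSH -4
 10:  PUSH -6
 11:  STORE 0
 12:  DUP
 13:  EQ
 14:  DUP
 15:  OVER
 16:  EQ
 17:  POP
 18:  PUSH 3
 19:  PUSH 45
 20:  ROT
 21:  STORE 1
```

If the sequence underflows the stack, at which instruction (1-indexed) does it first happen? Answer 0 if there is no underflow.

PUSH -8  -8
DUP      -8 -8
MUL      64
PUSH 3   64 3
MUL      192
PUSH 5   192 5
SUB      187
POP      (empty)
PUSH -4  -4
PUSH -6  -4 -6
STORE 0  -4
DUP      -4 -4
EQ       1
DUP      1 1
OVER     1 1 1
EQ       1 1
POP      1
PUSH 3   1 3
PUSH 45  1 3 45
ROT      3 45 1
STORE 1  3 45

0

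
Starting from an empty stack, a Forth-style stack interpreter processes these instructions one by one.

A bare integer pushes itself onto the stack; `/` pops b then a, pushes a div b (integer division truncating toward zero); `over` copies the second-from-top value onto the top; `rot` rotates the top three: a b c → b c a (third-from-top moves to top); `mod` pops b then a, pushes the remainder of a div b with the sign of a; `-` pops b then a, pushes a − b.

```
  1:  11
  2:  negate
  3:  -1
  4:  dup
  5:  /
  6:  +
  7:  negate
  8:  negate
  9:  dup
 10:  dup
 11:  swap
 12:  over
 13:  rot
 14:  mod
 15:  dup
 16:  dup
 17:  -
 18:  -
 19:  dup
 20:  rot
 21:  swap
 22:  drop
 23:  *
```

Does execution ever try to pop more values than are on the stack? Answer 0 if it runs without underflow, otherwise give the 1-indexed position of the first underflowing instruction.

0

11     : [11]
negate : [-11]
-1     : [-11, -1]
dup    : [-11, -1, -1]
/      : [-11, 1]
+      : [-10]
negate : [10]
negate : [-10]
dup    : [-10, -10]
dup    : [-10, -10, -10]
swap   : [-10, -10, -10]
over   : [-10, -10, -10, -10]
rot    : [-10, -10, -10, -10]
mod    : [-10, -10, 0]
dup    : [-10, -10, 0, 0]
dup    : [-10, -10, 0, 0, 0]
-      : [-10, -10, 0, 0]
-      : [-10, -10, 0]
dup    : [-10, -10, 0, 0]
rot    : [-10, 0, 0, -10]
swap   : [-10, 0, -10, 0]
drop   : [-10, 0, -10]
*      : [-10, 0]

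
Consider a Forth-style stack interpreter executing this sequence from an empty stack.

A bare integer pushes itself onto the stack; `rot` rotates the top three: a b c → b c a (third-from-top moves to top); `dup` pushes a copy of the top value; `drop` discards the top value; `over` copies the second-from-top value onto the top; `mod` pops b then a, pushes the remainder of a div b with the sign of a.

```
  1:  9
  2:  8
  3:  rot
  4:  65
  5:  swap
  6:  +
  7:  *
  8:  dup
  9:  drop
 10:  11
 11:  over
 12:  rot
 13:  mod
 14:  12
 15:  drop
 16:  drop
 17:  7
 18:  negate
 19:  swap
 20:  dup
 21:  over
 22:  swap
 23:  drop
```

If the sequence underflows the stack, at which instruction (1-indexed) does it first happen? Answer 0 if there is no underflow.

3

9  9
8  9 8
rot  — needs 3 operands, stack has 2 → underflow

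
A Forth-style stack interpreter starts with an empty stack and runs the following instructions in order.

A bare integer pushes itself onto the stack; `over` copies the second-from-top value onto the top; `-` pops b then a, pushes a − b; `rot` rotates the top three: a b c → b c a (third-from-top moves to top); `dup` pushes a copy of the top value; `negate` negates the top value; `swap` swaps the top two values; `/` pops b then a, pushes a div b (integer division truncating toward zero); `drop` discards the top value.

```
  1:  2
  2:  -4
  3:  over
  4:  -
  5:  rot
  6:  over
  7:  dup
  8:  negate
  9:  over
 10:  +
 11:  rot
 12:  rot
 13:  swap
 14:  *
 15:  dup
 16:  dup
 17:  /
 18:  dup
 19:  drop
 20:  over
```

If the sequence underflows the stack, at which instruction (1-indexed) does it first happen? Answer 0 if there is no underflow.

5

2    : 2
-4   : 2 -4
over : 2 -4 2
-    : 2 -6
rot  — needs 3 operands, stack has 2 → underflow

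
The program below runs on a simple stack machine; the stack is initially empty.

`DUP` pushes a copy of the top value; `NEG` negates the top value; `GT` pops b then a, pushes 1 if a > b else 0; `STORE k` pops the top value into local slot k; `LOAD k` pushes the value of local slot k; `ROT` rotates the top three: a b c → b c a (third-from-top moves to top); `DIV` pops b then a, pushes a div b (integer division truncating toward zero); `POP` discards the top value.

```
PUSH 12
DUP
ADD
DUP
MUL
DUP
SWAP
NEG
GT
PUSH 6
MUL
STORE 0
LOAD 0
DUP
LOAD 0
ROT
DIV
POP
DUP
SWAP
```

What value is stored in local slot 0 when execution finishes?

6

PUSH 12 -> 12
DUP     -> 12 12
ADD     -> 24
DUP     -> 24 24
MUL     -> 576
DUP     -> 576 576
SWAP    -> 576 576
NEG     -> 576 -576
GT      -> 1
PUSH 6  -> 1 6
MUL     -> 6
STORE 0 -> (empty)
LOAD 0  -> 6
DUP     -> 6 6
LOAD 0  -> 6 6 6
ROT     -> 6 6 6
DIV     -> 6 1
POP     -> 6
DUP     -> 6 6
SWAP    -> 6 6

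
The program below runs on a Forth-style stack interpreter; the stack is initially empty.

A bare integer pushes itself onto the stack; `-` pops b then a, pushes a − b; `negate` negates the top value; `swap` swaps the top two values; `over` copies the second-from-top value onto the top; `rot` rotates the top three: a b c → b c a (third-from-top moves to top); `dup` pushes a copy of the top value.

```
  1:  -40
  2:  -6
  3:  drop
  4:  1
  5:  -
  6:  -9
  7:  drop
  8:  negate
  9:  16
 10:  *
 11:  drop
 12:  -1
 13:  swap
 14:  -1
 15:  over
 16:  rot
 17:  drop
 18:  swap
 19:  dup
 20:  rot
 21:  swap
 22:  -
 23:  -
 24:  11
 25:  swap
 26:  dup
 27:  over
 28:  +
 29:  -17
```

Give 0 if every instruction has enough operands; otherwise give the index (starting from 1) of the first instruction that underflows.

13

-40    -> -40
-6     -> -40 -6
drop   -> -40
1      -> -40 1
-      -> -41
-9     -> -41 -9
drop   -> -41
negate -> 41
16     -> 41 16
*      -> 656
drop   -> (empty)
-1     -> -1
swap  — needs 2 operands, stack has 1 → underflow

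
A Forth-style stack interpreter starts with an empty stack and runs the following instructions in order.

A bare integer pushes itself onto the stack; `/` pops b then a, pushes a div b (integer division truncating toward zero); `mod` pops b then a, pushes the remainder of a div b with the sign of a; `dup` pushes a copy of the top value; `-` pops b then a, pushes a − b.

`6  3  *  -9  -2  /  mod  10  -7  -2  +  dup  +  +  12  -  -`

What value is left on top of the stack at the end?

6    [6]
3    [6, 3]
*    [18]
-9   [18, -9]
-2   [18, -9, -2]
/    [18, 4]
mod  [2]
10   [2, 10]
-7   [2, 10, -7]
-2   [2, 10, -7, -2]
+    [2, 10, -9]
dup  [2, 10, -9, -9]
+    [2, 10, -18]
+    [2, -8]
12   [2, -8, 12]
-    [2, -20]
-    [22]

22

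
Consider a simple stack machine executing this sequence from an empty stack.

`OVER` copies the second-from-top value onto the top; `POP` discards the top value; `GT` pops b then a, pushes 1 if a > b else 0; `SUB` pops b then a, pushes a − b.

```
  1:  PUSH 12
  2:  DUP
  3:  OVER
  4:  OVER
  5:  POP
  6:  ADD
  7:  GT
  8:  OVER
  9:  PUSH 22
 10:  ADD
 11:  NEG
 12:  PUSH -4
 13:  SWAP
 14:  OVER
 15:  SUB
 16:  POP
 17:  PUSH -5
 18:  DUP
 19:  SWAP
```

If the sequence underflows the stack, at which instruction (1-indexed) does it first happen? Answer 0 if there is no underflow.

8

PUSH 12 → 12
DUP     → 12 12
OVER    → 12 12 12
OVER    → 12 12 12 12
POP     → 12 12 12
ADD     → 12 24
GT      → 0
OVER  — needs 2 operands, stack has 1 → underflow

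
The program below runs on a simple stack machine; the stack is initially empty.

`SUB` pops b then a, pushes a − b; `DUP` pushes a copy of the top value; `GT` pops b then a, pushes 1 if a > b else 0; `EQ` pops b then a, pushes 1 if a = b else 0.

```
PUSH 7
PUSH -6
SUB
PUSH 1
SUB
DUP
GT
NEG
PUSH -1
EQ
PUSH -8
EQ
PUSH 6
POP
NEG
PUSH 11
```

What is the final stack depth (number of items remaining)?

PUSH 7  → 7
PUSH -6 → 7 -6
SUB     → 13
PUSH 1  → 13 1
SUB     → 12
DUP     → 12 12
GT      → 0
NEG     → 0
PUSH -1 → 0 -1
EQ      → 0
PUSH -8 → 0 -8
EQ      → 0
PUSH 6  → 0 6
POP     → 0
NEG     → 0
PUSH 11 → 0 11

2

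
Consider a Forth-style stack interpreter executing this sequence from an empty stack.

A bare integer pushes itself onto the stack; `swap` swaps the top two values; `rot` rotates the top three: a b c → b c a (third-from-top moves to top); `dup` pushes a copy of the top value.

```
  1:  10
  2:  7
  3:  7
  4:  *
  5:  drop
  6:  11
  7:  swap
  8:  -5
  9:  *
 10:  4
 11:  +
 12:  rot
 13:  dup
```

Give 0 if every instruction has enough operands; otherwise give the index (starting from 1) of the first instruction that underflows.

12

10   → 10
7    → 10 7
7    → 10 7 7
*    → 10 49
drop → 10
11   → 10 11
swap → 11 10
-5   → 11 10 -5
*    → 11 -50
4    → 11 -50 4
+    → 11 -46
rot  — needs 3 operands, stack has 2 → underflow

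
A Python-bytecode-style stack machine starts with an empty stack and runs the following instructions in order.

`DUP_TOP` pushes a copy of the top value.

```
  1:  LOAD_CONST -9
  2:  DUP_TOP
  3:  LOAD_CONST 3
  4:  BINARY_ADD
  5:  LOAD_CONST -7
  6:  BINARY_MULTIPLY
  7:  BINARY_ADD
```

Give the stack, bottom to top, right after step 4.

LOAD_CONST -9 → [-9]
DUP_TOP       → [-9, -9]
LOAD_CONST 3  → [-9, -9, 3]
BINARY_ADD    → [-9, -6]

[-9, -6]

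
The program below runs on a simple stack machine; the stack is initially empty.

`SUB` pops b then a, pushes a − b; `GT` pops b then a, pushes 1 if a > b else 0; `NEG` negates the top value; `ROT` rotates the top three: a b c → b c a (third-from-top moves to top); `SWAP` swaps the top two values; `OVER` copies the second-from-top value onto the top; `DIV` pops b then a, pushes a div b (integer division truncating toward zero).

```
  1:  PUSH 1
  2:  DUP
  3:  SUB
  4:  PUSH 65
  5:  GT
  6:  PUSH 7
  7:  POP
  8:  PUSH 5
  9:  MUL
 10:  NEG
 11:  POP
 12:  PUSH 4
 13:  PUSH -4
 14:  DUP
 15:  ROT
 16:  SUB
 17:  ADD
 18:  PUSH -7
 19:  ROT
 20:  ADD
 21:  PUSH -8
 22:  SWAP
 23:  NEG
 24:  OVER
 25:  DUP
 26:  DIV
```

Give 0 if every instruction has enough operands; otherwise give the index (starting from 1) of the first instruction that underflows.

19

PUSH 1  : 1
DUP     : 1 1
SUB     : 0
PUSH 65 : 0 65
GT      : 0
PUSH 7  : 0 7
POP     : 0
PUSH 5  : 0 5
MUL     : 0
NEG     : 0
POP     : (empty)
PUSH 4  : 4
PUSH -4 : 4 -4
DUP     : 4 -4 -4
ROT     : -4 -4 4
SUB     : -4 -8
ADD     : -12
PUSH -7 : -12 -7
ROT  — needs 3 operands, stack has 2 → underflow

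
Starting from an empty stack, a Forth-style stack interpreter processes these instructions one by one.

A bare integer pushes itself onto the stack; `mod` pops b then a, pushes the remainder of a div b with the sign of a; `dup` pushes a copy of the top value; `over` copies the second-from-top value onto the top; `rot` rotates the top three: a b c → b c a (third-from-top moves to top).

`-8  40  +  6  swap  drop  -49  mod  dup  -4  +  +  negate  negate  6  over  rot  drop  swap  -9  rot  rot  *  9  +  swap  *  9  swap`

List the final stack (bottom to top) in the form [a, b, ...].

[9, -513]

-8      -8
40      -8 40
+       32
6       32 6
swap    6 32
drop    6
-49     6 -49
mod     6
dup     6 6
-4      6 6 -4
+       6 2
+       8
negate  -8
negate  8
6       8 6
over    8 6 8
rot     6 8 8
drop    6 8
swap    8 6
-9      8 6 -9
rot     6 -9 8
rot     -9 8 6
*       -9 48
9       -9 48 9
+       -9 57
swap    57 -9
*       -513
9       -513 9
swap    9 -513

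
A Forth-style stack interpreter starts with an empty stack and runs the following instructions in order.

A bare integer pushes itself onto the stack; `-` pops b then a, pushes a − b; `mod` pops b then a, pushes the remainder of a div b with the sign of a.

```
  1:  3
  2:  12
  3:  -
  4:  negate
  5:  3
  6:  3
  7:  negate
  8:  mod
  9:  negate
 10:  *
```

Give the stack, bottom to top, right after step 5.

[9, 3]

3      : 3
12     : 3 12
-      : -9
negate : 9
3      : 9 3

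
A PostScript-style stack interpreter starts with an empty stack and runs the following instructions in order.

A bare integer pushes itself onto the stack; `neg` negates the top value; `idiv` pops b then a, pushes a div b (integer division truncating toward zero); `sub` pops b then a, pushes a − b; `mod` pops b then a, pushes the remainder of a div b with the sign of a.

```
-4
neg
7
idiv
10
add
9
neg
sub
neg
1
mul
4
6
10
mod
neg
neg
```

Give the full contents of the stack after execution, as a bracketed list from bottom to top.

-4   → -4
neg  → 4
7    → 4 7
idiv → 0
10   → 0 10
add  → 10
9    → 10 9
neg  → 10 -9
sub  → 19
neg  → -19
1    → -19 1
mul  → -19
4    → -19 4
6    → -19 4 6
10   → -19 4 6 10
mod  → -19 4 6
neg  → -19 4 -6
neg  → -19 4 6

[-19, 4, 6]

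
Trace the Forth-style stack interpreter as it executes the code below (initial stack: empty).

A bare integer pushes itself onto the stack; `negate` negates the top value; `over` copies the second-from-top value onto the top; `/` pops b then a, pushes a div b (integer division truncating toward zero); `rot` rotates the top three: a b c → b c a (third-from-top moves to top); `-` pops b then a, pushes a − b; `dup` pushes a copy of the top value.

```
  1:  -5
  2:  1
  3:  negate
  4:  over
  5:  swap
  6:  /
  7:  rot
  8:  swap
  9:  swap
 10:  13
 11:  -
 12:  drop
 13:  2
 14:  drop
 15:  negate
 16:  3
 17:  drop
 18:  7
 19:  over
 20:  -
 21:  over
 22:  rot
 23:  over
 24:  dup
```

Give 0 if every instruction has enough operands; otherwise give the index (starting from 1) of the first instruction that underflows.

-5     → -5
1      → -5 1
negate → -5 -1
over   → -5 -1 -5
swap   → -5 -5 -1
/      → -5 5
rot  — needs 3 operands, stack has 2 → underflow

7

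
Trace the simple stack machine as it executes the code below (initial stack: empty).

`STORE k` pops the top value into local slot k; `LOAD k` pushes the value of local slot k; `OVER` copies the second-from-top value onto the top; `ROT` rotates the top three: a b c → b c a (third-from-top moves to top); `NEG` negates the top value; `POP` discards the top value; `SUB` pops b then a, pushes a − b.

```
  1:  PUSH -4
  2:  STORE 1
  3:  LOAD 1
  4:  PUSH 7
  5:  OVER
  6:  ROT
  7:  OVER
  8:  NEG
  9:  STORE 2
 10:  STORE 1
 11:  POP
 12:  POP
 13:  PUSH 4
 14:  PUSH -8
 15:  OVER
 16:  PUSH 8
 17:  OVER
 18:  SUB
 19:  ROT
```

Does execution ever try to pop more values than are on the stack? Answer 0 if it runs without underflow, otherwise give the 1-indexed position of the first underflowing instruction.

0

PUSH -4  -4
STORE 1  (empty)
LOAD 1   -4
PUSH 7   -4 7
OVER     -4 7 -4
ROT      7 -4 -4
OVER     7 -4 -4 -4
NEG      7 -4 -4 4
STORE 2  7 -4 -4
STORE 1  7 -4
POP      7
POP      (empty)
PUSH 4   4
PUSH -8  4 -8
OVER     4 -8 4
PUSH 8   4 -8 4 8
OVER     4 -8 4 8 4
SUB      4 -8 4 4
ROT      4 4 4 -8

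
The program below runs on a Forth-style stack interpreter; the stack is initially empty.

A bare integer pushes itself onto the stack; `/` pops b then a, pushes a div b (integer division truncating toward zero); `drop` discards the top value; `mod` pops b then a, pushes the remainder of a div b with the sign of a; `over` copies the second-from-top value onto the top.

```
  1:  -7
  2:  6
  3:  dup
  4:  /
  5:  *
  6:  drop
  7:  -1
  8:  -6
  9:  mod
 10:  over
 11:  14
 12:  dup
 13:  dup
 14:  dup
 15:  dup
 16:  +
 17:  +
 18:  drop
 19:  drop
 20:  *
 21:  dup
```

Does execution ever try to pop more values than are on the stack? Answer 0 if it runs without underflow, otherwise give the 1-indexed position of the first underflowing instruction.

-7   → -7
6    → -7 6
dup  → -7 6 6
/    → -7 1
*    → -7
drop → (empty)
-1   → -1
-6   → -1 -6
mod  → -1
over  — needs 2 operands, stack has 1 → underflow

10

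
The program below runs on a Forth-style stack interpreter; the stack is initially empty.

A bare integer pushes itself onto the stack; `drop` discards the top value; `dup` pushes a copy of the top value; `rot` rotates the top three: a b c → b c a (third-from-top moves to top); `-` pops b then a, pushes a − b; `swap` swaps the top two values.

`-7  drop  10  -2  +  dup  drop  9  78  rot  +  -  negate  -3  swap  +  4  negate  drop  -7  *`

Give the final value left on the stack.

-518

-7     : [-7]
drop   : []
10     : [10]
-2     : [10, -2]
+      : [8]
dup    : [8, 8]
drop   : [8]
9      : [8, 9]
78     : [8, 9, 78]
rot    : [9, 78, 8]
+      : [9, 86]
-      : [-77]
negate : [77]
-3     : [77, -3]
swap   : [-3, 77]
+      : [74]
4      : [74, 4]
negate : [74, -4]
drop   : [74]
-7     : [74, -7]
*      : [-518]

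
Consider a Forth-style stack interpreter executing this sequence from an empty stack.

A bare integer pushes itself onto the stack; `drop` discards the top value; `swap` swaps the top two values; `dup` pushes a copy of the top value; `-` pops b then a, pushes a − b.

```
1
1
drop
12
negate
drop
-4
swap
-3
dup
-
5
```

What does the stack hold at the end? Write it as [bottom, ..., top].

[-4, 1, 0, 5]

1      : [1]
1      : [1, 1]
drop   : [1]
12     : [1, 12]
negate : [1, -12]
drop   : [1]
-4     : [1, -4]
swap   : [-4, 1]
-3     : [-4, 1, -3]
dup    : [-4, 1, -3, -3]
-      : [-4, 1, 0]
5      : [-4, 1, 0, 5]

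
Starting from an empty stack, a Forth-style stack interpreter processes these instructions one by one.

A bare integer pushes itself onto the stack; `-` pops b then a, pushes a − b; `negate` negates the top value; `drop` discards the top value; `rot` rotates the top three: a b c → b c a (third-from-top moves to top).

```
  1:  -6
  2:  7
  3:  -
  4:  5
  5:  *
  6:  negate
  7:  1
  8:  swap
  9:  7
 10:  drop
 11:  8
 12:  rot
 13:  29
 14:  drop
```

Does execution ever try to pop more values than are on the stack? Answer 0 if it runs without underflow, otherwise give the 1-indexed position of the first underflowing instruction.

-6      -6
7       -6 7
-       -13
5       -13 5
*       -65
negate  65
1       65 1
swap    1 65
7       1 65 7
drop    1 65
8       1 65 8
rot     65 8 1
29      65 8 1 29
drop    65 8 1

0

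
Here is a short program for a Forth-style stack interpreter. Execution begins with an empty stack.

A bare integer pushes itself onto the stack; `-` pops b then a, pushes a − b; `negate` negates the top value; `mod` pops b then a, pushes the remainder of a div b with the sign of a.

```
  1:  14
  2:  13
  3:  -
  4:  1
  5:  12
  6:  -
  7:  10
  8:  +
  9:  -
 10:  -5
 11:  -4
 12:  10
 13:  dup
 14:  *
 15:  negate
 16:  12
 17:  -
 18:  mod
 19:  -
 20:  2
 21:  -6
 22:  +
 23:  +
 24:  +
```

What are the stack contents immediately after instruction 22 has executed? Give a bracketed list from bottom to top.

14     : [14]
13     : [14, 13]
-      : [1]
1      : [1, 1]
12     : [1, 1, 12]
-      : [1, -11]
10     : [1, -11, 10]
+      : [1, -1]
-      : [2]
-5     : [2, -5]
-4     : [2, -5, -4]
10     : [2, -5, -4, 10]
dup    : [2, -5, -4, 10, 10]
*      : [2, -5, -4, 100]
negate : [2, -5, -4, -100]
12     : [2, -5, -4, -100, 12]
-      : [2, -5, -4, -112]
mod    : [2, -5, -4]
-      : [2, -1]
2      : [2, -1, 2]
-6     : [2, -1, 2, -6]
+      : [2, -1, -4]

[2, -1, -4]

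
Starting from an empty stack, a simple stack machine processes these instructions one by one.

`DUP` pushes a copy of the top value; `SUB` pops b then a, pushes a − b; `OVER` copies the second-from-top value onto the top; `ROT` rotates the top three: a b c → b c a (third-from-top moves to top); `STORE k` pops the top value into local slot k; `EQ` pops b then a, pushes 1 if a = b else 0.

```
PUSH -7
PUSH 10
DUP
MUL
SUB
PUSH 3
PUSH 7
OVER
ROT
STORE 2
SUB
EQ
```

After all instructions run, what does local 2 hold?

3

PUSH -7  [-7]
PUSH 10  [-7, 10]
DUP      [-7, 10, 10]
MUL      [-7, 100]
SUB      [-107]
PUSH 3   [-107, 3]
PUSH 7   [-107, 3, 7]
OVER     [-107, 3, 7, 3]
ROT      [-107, 7, 3, 3]
STORE 2  [-107, 7, 3]
SUB      [-107, 4]
EQ       [0]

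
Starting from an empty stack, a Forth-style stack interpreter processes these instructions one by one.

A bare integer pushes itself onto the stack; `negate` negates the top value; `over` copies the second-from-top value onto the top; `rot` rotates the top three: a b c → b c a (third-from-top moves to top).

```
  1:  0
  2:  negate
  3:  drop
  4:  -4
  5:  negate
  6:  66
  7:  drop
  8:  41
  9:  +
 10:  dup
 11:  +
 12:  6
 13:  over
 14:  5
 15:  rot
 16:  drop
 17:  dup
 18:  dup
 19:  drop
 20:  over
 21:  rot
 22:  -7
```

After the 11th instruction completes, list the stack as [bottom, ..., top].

0      → 0
negate → 0
drop   → (empty)
-4     → -4
negate → 4
66     → 4 66
drop   → 4
41     → 4 41
+      → 45
dup    → 45 45
+      → 90

[90]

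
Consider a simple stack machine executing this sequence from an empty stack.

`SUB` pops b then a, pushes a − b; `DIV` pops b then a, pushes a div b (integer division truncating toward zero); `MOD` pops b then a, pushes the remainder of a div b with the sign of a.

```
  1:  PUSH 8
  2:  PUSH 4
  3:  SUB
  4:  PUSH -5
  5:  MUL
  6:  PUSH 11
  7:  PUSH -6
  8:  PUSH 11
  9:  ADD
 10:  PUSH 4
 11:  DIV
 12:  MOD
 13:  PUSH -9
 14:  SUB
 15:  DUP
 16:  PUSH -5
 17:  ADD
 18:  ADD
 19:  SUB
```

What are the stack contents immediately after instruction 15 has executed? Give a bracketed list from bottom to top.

PUSH 8  : 8
PUSH 4  : 8 4
SUB     : 4
PUSH -5 : 4 -5
MUL     : -20
PUSH 11 : -20 11
PUSH -6 : -20 11 -6
PUSH 11 : -20 11 -6 11
ADD     : -20 11 5
PUSH 4  : -20 11 5 4
DIV     : -20 11 1
MOD     : -20 0
PUSH -9 : -20 0 -9
SUB     : -20 9
DUP     : -20 9 9

[-20, 9, 9]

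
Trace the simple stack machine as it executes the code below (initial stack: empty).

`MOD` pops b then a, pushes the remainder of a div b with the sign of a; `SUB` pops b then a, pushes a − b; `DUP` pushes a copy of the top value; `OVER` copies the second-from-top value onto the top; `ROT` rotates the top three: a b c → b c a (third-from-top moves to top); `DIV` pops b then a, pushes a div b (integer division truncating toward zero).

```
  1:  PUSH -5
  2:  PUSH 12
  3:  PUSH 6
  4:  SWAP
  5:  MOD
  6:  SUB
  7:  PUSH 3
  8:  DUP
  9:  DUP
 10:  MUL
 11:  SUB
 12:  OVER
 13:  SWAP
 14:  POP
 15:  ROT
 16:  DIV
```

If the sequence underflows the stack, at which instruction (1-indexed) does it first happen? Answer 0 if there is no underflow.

15

PUSH -5  [-5]
PUSH 12  [-5, 12]
PUSH 6   [-5, 12, 6]
SWAP     [-5, 6, 12]
MOD      [-5, 6]
SUB      [-11]
PUSH 3   [-11, 3]
DUP      [-11, 3, 3]
DUP      [-11, 3, 3, 3]
MUL      [-11, 3, 9]
SUB      [-11, -6]
OVER     [-11, -6, -11]
SWAP     [-11, -11, -6]
POP      [-11, -11]
ROT  — needs 3 operands, stack has 2 → underflow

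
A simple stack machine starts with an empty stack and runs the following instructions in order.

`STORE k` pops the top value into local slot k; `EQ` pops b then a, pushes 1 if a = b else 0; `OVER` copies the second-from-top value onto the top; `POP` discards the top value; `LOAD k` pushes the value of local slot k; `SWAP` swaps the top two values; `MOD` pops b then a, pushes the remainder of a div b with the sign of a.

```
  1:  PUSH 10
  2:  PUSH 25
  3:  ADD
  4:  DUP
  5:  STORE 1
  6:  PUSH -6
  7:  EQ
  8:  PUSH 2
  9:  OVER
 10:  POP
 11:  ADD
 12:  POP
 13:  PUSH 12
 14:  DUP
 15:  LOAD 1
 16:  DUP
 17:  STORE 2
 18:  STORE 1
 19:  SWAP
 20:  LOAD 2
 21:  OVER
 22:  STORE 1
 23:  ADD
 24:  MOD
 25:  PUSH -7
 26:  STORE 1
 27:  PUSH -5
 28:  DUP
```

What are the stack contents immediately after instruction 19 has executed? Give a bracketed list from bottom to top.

PUSH 10  [10]
PUSH 25  [10, 25]
ADD      [35]
DUP      [35, 35]
STORE 1  [35]
PUSH -6  [35, -6]
EQ       [0]
PUSH 2   [0, 2]
OVER     [0, 2, 0]
POP      [0, 2]
ADD      [2]
POP      []
PUSH 12  [12]
DUP      [12, 12]
LOAD 1   [12, 12, 35]
DUP      [12, 12, 35, 35]
STORE 2  [12, 12, 35]
STORE 1  [12, 12]
SWAP     [12, 12]

[12, 12]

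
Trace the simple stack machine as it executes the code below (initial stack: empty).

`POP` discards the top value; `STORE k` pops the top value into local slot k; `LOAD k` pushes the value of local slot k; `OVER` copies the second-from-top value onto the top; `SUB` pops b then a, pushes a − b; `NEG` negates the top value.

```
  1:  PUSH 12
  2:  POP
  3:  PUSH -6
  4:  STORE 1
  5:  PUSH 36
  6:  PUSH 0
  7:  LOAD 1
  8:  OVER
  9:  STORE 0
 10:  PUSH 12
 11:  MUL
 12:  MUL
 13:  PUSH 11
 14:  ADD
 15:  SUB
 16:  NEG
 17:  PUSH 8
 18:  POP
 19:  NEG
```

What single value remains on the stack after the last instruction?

25

PUSH 12 → 12
POP     → (empty)
PUSH -6 → -6
STORE 1 → (empty)
PUSH 36 → 36
PUSH 0  → 36 0
LOAD 1  → 36 0 -6
OVER    → 36 0 -6 0
STORE 0 → 36 0 -6
PUSH 12 → 36 0 -6 12
MUL     → 36 0 -72
MUL     → 36 0
PUSH 11 → 36 0 11
ADD     → 36 11
SUB     → 25
NEG     → -25
PUSH 8  → -25 8
POP     → -25
NEG     → 25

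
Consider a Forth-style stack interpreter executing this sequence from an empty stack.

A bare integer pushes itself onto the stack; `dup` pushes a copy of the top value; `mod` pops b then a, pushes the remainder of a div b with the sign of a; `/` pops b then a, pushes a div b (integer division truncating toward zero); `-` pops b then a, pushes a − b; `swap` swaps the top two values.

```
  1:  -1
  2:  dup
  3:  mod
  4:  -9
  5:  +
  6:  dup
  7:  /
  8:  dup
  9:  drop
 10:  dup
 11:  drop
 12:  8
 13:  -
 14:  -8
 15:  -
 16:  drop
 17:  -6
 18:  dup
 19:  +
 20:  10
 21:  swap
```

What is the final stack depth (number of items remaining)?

-1   → [-1]
dup  → [-1, -1]
mod  → [0]
-9   → [0, -9]
+    → [-9]
dup  → [-9, -9]
/    → [1]
dup  → [1, 1]
drop → [1]
dup  → [1, 1]
drop → [1]
8    → [1, 8]
-    → [-7]
-8   → [-7, -8]
-    → [1]
drop → []
-6   → [-6]
dup  → [-6, -6]
+    → [-12]
10   → [-12, 10]
swap → [10, -12]

2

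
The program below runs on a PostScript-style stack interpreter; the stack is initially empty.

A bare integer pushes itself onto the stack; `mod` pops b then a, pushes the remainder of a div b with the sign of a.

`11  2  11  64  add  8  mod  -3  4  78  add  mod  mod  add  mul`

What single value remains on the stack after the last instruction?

22

11  -> [11]
2   -> [11, 2]
11  -> [11, 2, 11]
64  -> [11, 2, 11, 64]
add -> [11, 2, 75]
8   -> [11, 2, 75, 8]
mod -> [11, 2, 3]
-3  -> [11, 2, 3, -3]
4   -> [11, 2, 3, -3, 4]
78  -> [11, 2, 3, -3, 4, 78]
add -> [11, 2, 3, -3, 82]
mod -> [11, 2, 3, -3]
mod -> [11, 2, 0]
add -> [11, 2]
mul -> [22]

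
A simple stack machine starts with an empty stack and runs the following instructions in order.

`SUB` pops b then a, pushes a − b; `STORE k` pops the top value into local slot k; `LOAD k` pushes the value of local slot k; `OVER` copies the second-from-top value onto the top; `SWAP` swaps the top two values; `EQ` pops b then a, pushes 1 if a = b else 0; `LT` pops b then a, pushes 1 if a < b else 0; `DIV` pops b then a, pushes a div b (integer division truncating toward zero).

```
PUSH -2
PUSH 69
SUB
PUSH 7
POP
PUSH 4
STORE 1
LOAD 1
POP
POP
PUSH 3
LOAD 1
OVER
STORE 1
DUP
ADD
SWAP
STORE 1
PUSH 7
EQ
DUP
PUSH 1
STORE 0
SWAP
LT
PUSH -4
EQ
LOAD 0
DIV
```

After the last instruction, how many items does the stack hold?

1

PUSH -2 : -2
PUSH 69 : -2 69
SUB     : -71
PUSH 7  : -71 7
POP     : -71
PUSH 4  : -71 4
STORE 1 : -71
LOAD 1  : -71 4
POP     : -71
POP     : (empty)
PUSH 3  : 3
LOAD 1  : 3 4
OVER    : 3 4 3
STORE 1 : 3 4
DUP     : 3 4 4
ADD     : 3 8
SWAP    : 8 3
STORE 1 : 8
PUSH 7  : 8 7
EQ      : 0
DUP     : 0 0
PUSH 1  : 0 0 1
STORE 0 : 0 0
SWAP    : 0 0
LT      : 0
PUSH -4 : 0 -4
EQ      : 0
LOAD 0  : 0 1
DIV     : 0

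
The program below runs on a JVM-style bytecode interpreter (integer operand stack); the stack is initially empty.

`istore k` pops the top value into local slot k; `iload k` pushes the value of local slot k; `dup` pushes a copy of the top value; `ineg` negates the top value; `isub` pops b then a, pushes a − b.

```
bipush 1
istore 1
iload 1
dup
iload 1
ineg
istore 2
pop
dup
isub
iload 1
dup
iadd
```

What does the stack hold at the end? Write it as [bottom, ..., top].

bipush 1 : 1
istore 1 : (empty)
iload 1  : 1
dup      : 1 1
iload 1  : 1 1 1
ineg     : 1 1 -1
istore 2 : 1 1
pop      : 1
dup      : 1 1
isub     : 0
iload 1  : 0 1
dup      : 0 1 1
iadd     : 0 2

[0, 2]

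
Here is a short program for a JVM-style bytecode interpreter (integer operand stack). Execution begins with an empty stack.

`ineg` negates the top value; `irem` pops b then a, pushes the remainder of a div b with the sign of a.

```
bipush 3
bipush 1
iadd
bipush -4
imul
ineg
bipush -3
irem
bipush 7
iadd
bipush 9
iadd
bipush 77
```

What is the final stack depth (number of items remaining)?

bipush 3  -> 3
bipush 1  -> 3 1
iadd      -> 4
bipush -4 -> 4 -4
imul      -> -16
ineg      -> 16
bipush -3 -> 16 -3
irem      -> 1
bipush 7  -> 1 7
iadd      -> 8
bipush 9  -> 8 9
iadd      -> 17
bipush 77 -> 17 77

2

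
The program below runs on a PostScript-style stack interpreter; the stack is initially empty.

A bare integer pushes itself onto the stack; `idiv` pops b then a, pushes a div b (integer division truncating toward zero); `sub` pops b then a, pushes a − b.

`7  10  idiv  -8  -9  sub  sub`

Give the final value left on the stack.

-1

7    : 7
10   : 7 10
idiv : 0
-8   : 0 -8
-9   : 0 -8 -9
sub  : 0 1
sub  : -1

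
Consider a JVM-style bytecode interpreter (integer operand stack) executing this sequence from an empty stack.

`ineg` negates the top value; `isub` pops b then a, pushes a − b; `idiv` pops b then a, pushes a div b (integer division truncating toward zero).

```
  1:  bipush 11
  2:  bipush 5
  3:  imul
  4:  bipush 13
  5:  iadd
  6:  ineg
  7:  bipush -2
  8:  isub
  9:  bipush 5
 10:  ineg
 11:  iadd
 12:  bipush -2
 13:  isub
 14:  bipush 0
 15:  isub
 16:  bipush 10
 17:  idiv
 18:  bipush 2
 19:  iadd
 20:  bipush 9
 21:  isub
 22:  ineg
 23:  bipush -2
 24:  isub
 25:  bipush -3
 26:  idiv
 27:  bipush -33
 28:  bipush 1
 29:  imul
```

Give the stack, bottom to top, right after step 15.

bipush 11  [11]
bipush 5   [11, 5]
imul       [55]
bipush 13  [55, 13]
iadd       [68]
ineg       [-68]
bipush -2  [-68, -2]
isub       [-66]
bipush 5   [-66, 5]
ineg       [-66, -5]
iadd       [-71]
bipush -2  [-71, -2]
isub       [-69]
bipush 0   [-69, 0]
isub       [-69]

[-69]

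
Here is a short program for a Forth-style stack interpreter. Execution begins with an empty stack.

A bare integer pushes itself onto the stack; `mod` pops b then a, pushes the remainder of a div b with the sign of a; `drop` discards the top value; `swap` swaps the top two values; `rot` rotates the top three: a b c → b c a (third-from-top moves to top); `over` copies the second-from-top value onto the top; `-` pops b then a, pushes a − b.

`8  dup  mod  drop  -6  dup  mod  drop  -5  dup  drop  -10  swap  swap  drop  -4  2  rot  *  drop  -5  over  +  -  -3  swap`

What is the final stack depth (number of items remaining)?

2

8     [8]
dup   [8, 8]
mod   [0]
drop  []
-6    [-6]
dup   [-6, -6]
mod   [0]
drop  []
-5    [-5]
dup   [-5, -5]
drop  [-5]
-10   [-5, -10]
swap  [-10, -5]
swap  [-5, -10]
drop  [-5]
-4    [-5, -4]
2     [-5, -4, 2]
rot   [-4, 2, -5]
*     [-4, -10]
drop  [-4]
-5    [-4, -5]
over  [-4, -5, -4]
+     [-4, -9]
-     [5]
-3    [5, -3]
swap  [-3, 5]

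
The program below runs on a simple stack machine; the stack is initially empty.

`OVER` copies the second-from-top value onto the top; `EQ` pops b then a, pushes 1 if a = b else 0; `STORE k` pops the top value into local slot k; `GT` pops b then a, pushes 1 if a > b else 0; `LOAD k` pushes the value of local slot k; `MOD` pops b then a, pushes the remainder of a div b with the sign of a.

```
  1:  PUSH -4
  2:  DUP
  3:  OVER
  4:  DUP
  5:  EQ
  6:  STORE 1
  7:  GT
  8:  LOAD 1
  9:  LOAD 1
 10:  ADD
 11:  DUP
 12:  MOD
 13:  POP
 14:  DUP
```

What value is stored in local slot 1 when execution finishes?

1

PUSH -4 -> -4
DUP     -> -4 -4
OVER    -> -4 -4 -4
DUP     -> -4 -4 -4 -4
EQ      -> -4 -4 1
STORE 1 -> -4 -4
GT      -> 0
LOAD 1  -> 0 1
LOAD 1  -> 0 1 1
ADD     -> 0 2
DUP     -> 0 2 2
MOD     -> 0 0
POP     -> 0
DUP     -> 0 0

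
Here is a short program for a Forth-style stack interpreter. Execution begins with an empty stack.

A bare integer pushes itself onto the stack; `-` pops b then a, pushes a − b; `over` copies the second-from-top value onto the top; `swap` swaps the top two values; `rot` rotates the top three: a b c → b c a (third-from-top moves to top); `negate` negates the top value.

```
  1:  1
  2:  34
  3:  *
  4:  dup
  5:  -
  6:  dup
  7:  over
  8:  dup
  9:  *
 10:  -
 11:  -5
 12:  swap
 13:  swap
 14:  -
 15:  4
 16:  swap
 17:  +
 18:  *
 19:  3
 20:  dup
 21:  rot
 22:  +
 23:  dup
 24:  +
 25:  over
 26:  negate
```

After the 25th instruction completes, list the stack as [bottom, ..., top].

[3, 6, 3]

1     [1]
34    [1, 34]
*     [34]
dup   [34, 34]
-     [0]
dup   [0, 0]
over  [0, 0, 0]
dup   [0, 0, 0, 0]
*     [0, 0, 0]
-     [0, 0]
-5    [0, 0, -5]
swap  [0, -5, 0]
swap  [0, 0, -5]
-     [0, 5]
4     [0, 5, 4]
swap  [0, 4, 5]
+     [0, 9]
*     [0]
3     [0, 3]
dup   [0, 3, 3]
rot   [3, 3, 0]
+     [3, 3]
dup   [3, 3, 3]
+     [3, 6]
over  [3, 6, 3]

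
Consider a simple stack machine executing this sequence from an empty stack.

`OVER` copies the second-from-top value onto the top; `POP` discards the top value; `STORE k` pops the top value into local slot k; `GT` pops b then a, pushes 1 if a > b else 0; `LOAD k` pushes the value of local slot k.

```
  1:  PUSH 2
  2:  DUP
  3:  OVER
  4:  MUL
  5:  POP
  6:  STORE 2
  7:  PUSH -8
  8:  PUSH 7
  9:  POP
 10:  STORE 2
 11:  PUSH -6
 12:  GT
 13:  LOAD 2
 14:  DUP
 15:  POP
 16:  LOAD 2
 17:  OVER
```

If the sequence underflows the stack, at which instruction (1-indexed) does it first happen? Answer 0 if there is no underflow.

PUSH 2  -> [2]
DUP     -> [2, 2]
OVER    -> [2, 2, 2]
MUL     -> [2, 4]
POP     -> [2]
STORE 2 -> []
PUSH -8 -> [-8]
PUSH 7  -> [-8, 7]
POP     -> [-8]
STORE 2 -> []
PUSH -6 -> [-6]
GT  — needs 2 operands, stack has 1 → underflow

12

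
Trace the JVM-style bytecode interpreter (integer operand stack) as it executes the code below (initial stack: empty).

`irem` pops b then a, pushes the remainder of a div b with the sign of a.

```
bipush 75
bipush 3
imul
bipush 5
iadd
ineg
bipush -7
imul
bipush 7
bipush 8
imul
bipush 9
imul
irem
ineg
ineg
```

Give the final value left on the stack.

bipush 75 : [75]
bipush 3  : [75, 3]
imul      : [225]
bipush 5  : [225, 5]
iadd      : [230]
ineg      : [-230]
bipush -7 : [-230, -7]
imul      : [1610]
bipush 7  : [1610, 7]
bipush 8  : [1610, 7, 8]
imul      : [1610, 56]
bipush 9  : [1610, 56, 9]
imul      : [1610, 504]
irem      : [98]
ineg      : [-98]
ineg      : [98]

98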